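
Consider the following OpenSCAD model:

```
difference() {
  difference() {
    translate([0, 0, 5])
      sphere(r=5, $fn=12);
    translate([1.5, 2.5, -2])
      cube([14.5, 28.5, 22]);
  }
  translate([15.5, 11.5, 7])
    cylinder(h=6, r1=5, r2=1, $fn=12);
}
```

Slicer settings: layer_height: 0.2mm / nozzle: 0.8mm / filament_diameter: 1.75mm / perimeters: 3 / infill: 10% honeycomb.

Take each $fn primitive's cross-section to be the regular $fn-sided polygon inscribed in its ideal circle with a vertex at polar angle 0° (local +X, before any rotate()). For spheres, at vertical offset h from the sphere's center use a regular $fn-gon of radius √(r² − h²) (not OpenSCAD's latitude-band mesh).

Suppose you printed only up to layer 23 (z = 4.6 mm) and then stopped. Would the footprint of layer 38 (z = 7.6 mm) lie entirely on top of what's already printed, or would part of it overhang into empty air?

Compare the two slices. At z = 4.6: the sphere: section is a regular 12-gon, circumradius = √(r²−h²) = √(5²−0.4²) = 4.984 (area = (12/2)·4.984²·sin(360°/12) = 74.52 mm²); the cube at (1.5, 2.5) (footprint 14.5×28.5) is included at this height (area 413.25 mm²); After the difference (first − rest): starting from the r=5 sphere (74.52 mm²), the 14.5×28.5 cube at (1.5, 2.5) partially overlaps it — only the 3.58 mm² overlap (of its 413.25 mm²) is removed, clipping the outline — area = 70.94 mm²; the cone at (15.5, 11.5) does not reach this height (z outside [7, 13]); Subtracting the remaining from the first: none of the subtracted shapes is present at this height, so the result so far is unchanged — area = 70.94 mm². At z = 7.6: the r=5 sphere contributes a regular 12-gon of circumradius √(5²−2.6²) = 4.271 (area = (12/2)·4.271²·sin(360°/12) = 54.72 mm²); the cube at (1.5, 2.5) is present — its section is the full 14.5×28.5 rectangle (area 413.25 mm²); After the difference (first − rest): starting from the r=5 sphere (54.72 mm²), the 14.5×28.5 cube at (1.5, 2.5) partially overlaps it — only the 1.53 mm² overlap (of its 413.25 mm²) is removed, clipping the outline — area = 53.19 mm²; the cone at (15.5, 11.5) contributes a regular 12-gon of circumradius 4.600 (interpolated between r1=5 and r2=1 at t=0.100) (area = (12/2)·4.600²·sin(360°/12) = 63.48 mm²); Subtracting the remaining from the first: starting from the result so far (53.19 mm²), the cone at (15.5, 11.5) misses the remaining region (no effect) — area = 53.19 mm². Checking containment: the cross-section at z = 7.6 is a subset of the cross-section at z = 4.6.

entirely on top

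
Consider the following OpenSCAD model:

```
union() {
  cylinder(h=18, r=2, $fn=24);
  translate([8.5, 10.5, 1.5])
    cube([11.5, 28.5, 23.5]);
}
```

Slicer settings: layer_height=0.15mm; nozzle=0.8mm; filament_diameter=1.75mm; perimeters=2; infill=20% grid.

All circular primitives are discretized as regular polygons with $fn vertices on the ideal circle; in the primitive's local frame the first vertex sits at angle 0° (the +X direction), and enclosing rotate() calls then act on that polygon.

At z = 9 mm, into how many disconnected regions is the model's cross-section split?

At z = 9 mm: the cylinder: section is a regular 24-gon, circumradius r=2; the 11.5×28.5 cube at (8.5, 10.5) contributes its full rectangle; Merging all regions: the 2 present regions are separate (no shared area or edge), so areas and boundary lengths simply add and each stays a separate island — 2 connected regions. The result has 2 disconnected regions.

2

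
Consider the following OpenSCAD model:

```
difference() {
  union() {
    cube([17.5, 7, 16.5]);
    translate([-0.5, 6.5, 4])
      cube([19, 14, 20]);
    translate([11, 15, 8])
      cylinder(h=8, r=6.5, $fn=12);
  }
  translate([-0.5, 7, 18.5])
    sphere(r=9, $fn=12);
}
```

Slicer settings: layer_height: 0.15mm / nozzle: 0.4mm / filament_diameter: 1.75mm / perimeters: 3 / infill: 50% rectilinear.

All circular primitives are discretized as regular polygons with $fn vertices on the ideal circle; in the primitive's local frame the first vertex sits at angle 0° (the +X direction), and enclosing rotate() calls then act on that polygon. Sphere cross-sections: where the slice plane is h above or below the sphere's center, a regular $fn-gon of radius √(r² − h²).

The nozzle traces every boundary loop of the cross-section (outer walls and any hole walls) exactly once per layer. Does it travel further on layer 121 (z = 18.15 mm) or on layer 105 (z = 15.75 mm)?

layer 105 (z = 15.75 mm)

Layer 121 (z = 18.15): the cube is not intersected at this z (z outside [0, 16.5]); the cube at (-0.5, 6.5) is present — its section is the full 19×14 rectangle (perimeter 66.00 mm); the cylinder at (11, 15) is absent (z outside [8, 16]); Combining (union): only the 19×14 cube at (-0.5, 6.5) is present, so the union is just that shape — boundary = 66.00 mm; the r=9 sphere at (-0.5, 7) slices to a regular 12-gon of circumradius 8.993 (√(r²−h²) with h=0.35 from center) (perimeter = 2·12·8.993·sin(180°/12) = 55.86 mm); Subtracting the remaining from the first: starting from that combined region, the r=9 sphere at (-0.5, 7) partially overlaps it — only the 65.12 mm² overlap (of its 242.63 mm²) is removed, clipping the outline — boundary = 62.13 mm. So its perimeter = 62.13 mm. Layer 105 (z = 15.75): the cube is present — its section is the full 17.5×7 rectangle (perimeter 49.00 mm); the cube at (-0.5, 6.5) is present — its section is the full 19×14 rectangle (perimeter 66.00 mm); the r=6.5 cylinder at (11, 15) gives a regular 12-gon of circumradius 6.5 (constant along its height) (perimeter = 2·12·6.500·sin(180°/12) = 40.38 mm); Combining (union): the regions partially overlap (shared area 131.81 mm²), so the edge portions inside another operand are dropped and the merged outline is re-measured after clipping — boundary = 79.34 mm; the r=9 sphere at (-0.5, 7) slices to a regular 12-gon of circumradius 8.570 (√(r²−h²) with h=2.75 from center) (perimeter = 2·12·8.570·sin(180°/12) = 53.23 mm); Taking the first minus the rest: starting from that combined region, the r=9 sphere at (-0.5, 7) partially overlaps it — only the 102.55 mm² overlap (of its 220.31 mm²) is removed, clipping the outline — boundary = 80.64 mm. So its perimeter = 80.64 mm. Layer 105 is larger (80.64 vs 62.13 mm).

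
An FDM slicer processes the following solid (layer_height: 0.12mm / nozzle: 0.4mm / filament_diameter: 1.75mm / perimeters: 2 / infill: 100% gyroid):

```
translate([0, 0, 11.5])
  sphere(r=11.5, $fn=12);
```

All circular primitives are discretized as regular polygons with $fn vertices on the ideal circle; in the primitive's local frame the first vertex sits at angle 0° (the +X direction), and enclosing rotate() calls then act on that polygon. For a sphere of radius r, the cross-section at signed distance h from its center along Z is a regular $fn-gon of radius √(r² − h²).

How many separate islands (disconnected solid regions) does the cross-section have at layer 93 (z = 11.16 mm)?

At z = 11.16 mm: the r=11.5 sphere contributes a regular 12-gon of circumradius √(11.5²−0.34²) = 11.495. Overall, the cross-section is a single solid region. Island count = 1.

1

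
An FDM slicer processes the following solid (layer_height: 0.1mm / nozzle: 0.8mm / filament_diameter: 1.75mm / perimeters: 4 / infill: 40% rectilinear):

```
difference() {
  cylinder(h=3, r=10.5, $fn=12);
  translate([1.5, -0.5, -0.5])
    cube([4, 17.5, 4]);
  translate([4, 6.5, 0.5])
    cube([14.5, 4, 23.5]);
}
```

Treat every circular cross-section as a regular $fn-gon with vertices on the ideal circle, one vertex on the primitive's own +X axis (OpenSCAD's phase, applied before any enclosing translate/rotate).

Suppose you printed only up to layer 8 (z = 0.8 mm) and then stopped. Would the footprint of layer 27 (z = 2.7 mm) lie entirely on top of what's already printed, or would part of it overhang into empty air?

Compare the two slices. At z = 0.8: the r=10.5 cylinder contributes a regular 12-gon of circumradius 10.5 (area = (12/2)·10.500²·sin(360°/12) = 330.75 mm²); the cube at (1.5, -0.5) (footprint 4×17.5) is included at this height (area 70.00 mm²); the 14.5×4 cube at (4, 6.5) contributes its full rectangle (area 58.00 mm²); Subtracting the remaining from the first: starting from the r=10.5 cylinder (330.75 mm²), the 4×17.5 cube at (1.5, -0.5) partially overlaps it — only the 40.23 mm² overlap (of its 70.00 mm²) is removed, clipping the outline; the 14.5×4 cube at (4, 6.5) partially overlaps it — only the 2.75 mm² overlap (of its 58.00 mm²) is removed, clipping the outline — area = 287.78 mm². At z = 2.7: the r=10.5 cylinder gives a regular 12-gon of circumradius 10.5 (constant along its height) (area = (12/2)·10.500²·sin(360°/12) = 330.75 mm²); the cube at (1.5, -0.5) is present — its section is the full 4×17.5 rectangle (area 70.00 mm²); the 14.5×4 cube at (4, 6.5) contributes its full rectangle (area 58.00 mm²); Taking the first minus the rest: starting from the r=10.5 cylinder (330.75 mm²), the 4×17.5 cube at (1.5, -0.5) partially overlaps it — only the 40.23 mm² overlap (of its 70.00 mm²) is removed, clipping the outline; the 14.5×4 cube at (4, 6.5) partially overlaps it — only the 2.75 mm² overlap (of its 58.00 mm²) is removed, clipping the outline — area = 287.78 mm². Checking containment: the cross-section at z = 2.7 is a subset of the cross-section at z = 0.8.

entirely on top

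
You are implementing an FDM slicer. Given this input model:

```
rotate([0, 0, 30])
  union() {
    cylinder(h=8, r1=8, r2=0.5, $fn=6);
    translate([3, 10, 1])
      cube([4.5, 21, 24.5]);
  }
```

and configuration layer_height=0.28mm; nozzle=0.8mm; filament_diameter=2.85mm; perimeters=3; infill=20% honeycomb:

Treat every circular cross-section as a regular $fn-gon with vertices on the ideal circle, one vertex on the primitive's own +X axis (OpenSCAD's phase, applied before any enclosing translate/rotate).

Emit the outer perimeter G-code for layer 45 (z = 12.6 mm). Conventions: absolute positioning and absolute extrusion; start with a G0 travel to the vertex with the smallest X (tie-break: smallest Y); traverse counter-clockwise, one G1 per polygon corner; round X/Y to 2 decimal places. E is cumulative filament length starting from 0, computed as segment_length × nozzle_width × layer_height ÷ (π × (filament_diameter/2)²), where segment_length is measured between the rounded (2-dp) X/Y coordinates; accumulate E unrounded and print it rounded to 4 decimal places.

At z = 12.6 mm: the cone does not reach this height (z outside [0, 8]); the 4.5×21 cube at (3, 10) contributes its full rectangle; Taking the union: only the 4.5×21 cube at (3, 10) is present, so the union is just that shape — 1 connected region; (rotated 30° about Z; rotation is an isometry so areas/perimeters/island counts are preserved). The outline is a single polygon with 4 vertices. Extrusion per mm of travel: 0.8 × 0.28 / (π × 1.425²) = 0.035113. Accumulating E over each segment gives final E = 1.7912.

G0 X-12.90 Y28.35 Z12.60
G1 X-2.40 Y10.16 E0.7375
G1 X1.50 Y12.41 E0.8956
G1 X-9.00 Y30.60 E1.6331
G1 X-12.90 Y28.35 E1.7912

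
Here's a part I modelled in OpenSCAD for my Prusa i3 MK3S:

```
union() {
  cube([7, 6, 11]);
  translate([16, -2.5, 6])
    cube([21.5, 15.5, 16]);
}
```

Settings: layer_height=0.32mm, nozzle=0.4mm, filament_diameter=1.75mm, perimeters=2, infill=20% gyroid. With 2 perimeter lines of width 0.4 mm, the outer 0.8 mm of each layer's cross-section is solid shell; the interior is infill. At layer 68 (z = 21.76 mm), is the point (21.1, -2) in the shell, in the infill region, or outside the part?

shell

At z = 21.76 mm: the cube is not intersected at this z (z outside [0, 11]); the cube at (16, -2.5) (footprint 21.5×15.5) is included at this height; Taking the union: only the 21.5×15.5 cube at (16, -2.5) is present, so the union is just that shape — 1 connected region. Overall, the cross-section is a single solid region. The nearest boundary edge runs (16.00, -2.50)→(37.50, -2.50); distance from the point to it = 0.50 mm. The point is inside the cross-section, 0.50 mm from the nearest boundary — within the 0.8 mm shell band (2 × 0.4).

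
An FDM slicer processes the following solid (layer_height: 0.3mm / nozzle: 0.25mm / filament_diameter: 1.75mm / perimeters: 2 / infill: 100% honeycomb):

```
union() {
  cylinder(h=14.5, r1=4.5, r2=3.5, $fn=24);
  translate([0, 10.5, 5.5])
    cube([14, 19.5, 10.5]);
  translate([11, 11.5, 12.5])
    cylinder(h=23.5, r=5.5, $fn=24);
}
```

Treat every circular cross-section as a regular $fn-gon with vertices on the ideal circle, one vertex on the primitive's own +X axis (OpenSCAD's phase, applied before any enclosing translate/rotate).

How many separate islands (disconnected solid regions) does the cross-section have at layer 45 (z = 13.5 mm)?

At z = 13.5 mm: the cone: at t=0.931 of its height the radius interpolates to r₁+(r₂−r₁)t = 3.569, giving a regular 24-gon of that circumradius; the cube at (0, 10.5) is present — its section is the full 14×19.5 rectangle; the cylinder at (11, 11.5): section is a regular 24-gon, circumradius r=5.5; Merging all regions: the regions partially overlap (shared area 47.47 mm²), so overlapping operands fuse into one piece — 2 connected regions. Overall, the cross-section has 2 separate islands. Island count = 2.

2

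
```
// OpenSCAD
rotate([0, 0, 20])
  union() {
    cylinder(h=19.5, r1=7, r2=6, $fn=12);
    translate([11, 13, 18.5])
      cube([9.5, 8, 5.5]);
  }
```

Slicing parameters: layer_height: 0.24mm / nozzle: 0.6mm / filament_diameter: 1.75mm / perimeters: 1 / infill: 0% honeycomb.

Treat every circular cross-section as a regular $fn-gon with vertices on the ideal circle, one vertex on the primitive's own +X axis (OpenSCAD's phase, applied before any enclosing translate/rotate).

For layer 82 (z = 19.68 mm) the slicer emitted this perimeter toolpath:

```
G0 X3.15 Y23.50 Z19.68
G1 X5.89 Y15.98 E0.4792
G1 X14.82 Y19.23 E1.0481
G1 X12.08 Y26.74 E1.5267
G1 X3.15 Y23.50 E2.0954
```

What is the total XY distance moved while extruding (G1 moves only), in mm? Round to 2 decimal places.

35.00 mm

Sum the Euclidean lengths of each G1 segment: total = 35.00 mm.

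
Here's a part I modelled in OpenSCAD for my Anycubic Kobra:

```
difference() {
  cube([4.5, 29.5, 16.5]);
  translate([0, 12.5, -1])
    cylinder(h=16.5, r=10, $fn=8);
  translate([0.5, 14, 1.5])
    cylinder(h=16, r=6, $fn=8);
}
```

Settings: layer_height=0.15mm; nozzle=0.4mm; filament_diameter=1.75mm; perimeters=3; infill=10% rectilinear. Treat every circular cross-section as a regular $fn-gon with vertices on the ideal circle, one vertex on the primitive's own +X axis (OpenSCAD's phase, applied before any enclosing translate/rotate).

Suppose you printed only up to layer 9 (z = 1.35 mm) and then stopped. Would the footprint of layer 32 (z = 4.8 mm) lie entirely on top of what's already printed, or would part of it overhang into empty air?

entirely on top

Compare the two slices. At z = 1.35: the cube (footprint 4.5×29.5) is included at this height (area 132.75 mm²); the r=10 cylinder at (0, 12.5) contributes a regular 8-gon of circumradius 10 (area = (8/2)·10.000²·sin(360°/8) = 282.84 mm²); the cylinder at (0.5, 14) does not reach this height (z outside [1.5, 17.5]); After the difference (first − rest): starting from the 4.5×29.5 cube (132.75 mm²), the r=10 cylinder at (0, 12.5) partially overlaps it — only the 81.61 mm² overlap (of its 282.84 mm²) is removed, clipping the outline — area = 51.14 mm². At z = 4.8: the cube (footprint 4.5×29.5) is included at this height (area 132.75 mm²); the cylinder at (0, 12.5): section is a regular 8-gon, circumradius r=10 (area = (8/2)·10.000²·sin(360°/8) = 282.84 mm²); the cylinder at (0.5, 14): section is a regular 8-gon, circumradius r=6 (area = (8/2)·6.000²·sin(360°/8) = 101.82 mm²); Subtracting the remaining from the first: starting from the 4.5×29.5 cube (132.75 mm²), the r=10 cylinder at (0, 12.5) partially overlaps it — only the 81.61 mm² overlap (of its 282.84 mm²) is removed, clipping the outline; the r=6 cylinder at (0.5, 14) misses the remaining region (no effect) — area = 51.14 mm². Checking containment: the cross-section at z = 4.8 is a subset of the cross-section at z = 1.35.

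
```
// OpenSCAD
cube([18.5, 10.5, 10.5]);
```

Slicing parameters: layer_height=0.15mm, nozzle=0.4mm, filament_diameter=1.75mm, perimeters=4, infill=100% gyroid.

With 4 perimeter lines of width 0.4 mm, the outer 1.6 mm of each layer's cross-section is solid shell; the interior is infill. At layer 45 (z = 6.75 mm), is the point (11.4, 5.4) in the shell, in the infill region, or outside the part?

At z = 6.75 mm: the 18.5×10.5 cube contributes its full rectangle. Overall, the cross-section is a single solid region. The nearest boundary edge runs (18.50, 10.50)→(0.00, 10.50); distance from the point to it = 5.10 mm. The point is inside the cross-section and 5.10 mm from the nearest boundary — more than the 1.6 mm shell width (4 × 0.4), so it's in the infill interior.

infill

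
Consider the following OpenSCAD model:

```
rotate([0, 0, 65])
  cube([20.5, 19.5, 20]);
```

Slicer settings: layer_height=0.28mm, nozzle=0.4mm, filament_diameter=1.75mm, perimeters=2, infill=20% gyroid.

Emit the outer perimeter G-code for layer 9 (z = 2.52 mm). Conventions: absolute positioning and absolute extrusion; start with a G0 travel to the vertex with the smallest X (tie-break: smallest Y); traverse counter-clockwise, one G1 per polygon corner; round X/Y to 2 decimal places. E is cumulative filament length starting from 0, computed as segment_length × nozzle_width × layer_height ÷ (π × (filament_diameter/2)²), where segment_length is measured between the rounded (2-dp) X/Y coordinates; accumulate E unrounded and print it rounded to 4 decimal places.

At z = 2.52 mm: the cube is present — its section is the full 20.5×19.5 rectangle; (whole slice rotated 65° about Z — lengths, areas and connectivity unchanged). The outline is a single polygon with 4 vertices. Extrusion per mm of travel: 0.4 × 0.28 / (π × 0.875²) = 0.046564. Accumulating E over each segment gives final E = 3.7248.

G0 X-17.67 Y8.24 Z2.52
G1 X0.00 Y0.00 E0.9079
G1 X8.66 Y18.58 E1.8624
G1 X-9.01 Y26.82 E2.7702
G1 X-17.67 Y8.24 E3.7248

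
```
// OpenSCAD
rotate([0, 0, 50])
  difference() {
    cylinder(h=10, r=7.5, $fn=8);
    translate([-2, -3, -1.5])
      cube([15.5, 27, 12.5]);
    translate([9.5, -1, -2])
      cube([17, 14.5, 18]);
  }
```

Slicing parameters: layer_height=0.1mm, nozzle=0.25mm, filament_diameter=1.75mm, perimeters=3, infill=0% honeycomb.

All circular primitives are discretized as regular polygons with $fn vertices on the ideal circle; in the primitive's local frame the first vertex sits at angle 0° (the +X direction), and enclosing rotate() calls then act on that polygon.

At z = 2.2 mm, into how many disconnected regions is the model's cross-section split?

At z = 2.2 mm: the r=7.5 cylinder gives a regular 8-gon of circumradius 7.5 (constant along its height); the 15.5×27 cube at (-2, -3) contributes its full rectangle; the cube at (9.5, -1) is present — its section is the full 17×14.5 rectangle; Subtracting the remaining from the first: starting from the r=7.5 cylinder, the 15.5×27 cube at (-2, -3) partially overlaps it — only the 80.58 mm² overlap (of its 418.50 mm²) is removed, clipping the outline; the 17×14.5 cube at (9.5, -1) misses the remaining region (no effect) — 1 connected region; (whole slice rotated 50° about Z — lengths, areas and connectivity unchanged). The result has 1 disconnected region.

1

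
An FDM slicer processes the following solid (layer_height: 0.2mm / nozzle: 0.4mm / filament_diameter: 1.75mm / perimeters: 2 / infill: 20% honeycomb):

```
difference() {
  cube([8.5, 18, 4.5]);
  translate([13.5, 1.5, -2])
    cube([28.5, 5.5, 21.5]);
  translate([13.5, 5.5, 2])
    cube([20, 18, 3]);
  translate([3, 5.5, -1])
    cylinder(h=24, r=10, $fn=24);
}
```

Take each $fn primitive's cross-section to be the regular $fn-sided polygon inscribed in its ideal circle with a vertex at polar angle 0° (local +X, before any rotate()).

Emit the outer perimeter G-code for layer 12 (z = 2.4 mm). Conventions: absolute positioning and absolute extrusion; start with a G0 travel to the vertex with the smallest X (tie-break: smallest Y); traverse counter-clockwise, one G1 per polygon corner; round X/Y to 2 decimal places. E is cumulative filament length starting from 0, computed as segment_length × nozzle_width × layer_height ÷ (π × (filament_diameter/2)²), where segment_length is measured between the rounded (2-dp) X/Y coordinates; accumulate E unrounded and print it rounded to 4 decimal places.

G0 X0.00 Y14.99 Z2.40
G1 X0.41 Y15.16 E0.0148
G1 X3.00 Y15.50 E0.1016
G1 X5.59 Y15.16 E0.1885
G1 X8.00 Y14.16 E0.2753
G1 X8.50 Y13.78 E0.2962
G1 X8.50 Y18.00 E0.4366
G1 X0.00 Y18.00 E0.7193
G1 X0.00 Y14.99 E0.8194

At z = 2.4 mm: the 8.5×18 cube contributes its full rectangle; the 28.5×5.5 cube at (13.5, 1.5) contributes its full rectangle; the cube at (13.5, 5.5) is present — its section is the full 20×18 rectangle; the r=10 cylinder at (3, 5.5) contributes a regular 24-gon of circumradius 10; Subtracting the remaining from the first: starting from the 8.5×18 cube, the 28.5×5.5 cube at (13.5, 1.5) misses the remaining region (no effect); the 20×18 cube at (13.5, 5.5) misses the remaining region (no effect); the r=10 cylinder at (3, 5.5) partially overlaps it — only the 127.90 mm² overlap (of its 310.58 mm²) is removed, clipping the outline — 1 connected region. The outline is a single polygon with 8 vertices. Extrusion per mm of travel: 0.4 × 0.2 / (π × 0.875²) = 0.033260. Accumulating E over each segment gives final E = 0.8194.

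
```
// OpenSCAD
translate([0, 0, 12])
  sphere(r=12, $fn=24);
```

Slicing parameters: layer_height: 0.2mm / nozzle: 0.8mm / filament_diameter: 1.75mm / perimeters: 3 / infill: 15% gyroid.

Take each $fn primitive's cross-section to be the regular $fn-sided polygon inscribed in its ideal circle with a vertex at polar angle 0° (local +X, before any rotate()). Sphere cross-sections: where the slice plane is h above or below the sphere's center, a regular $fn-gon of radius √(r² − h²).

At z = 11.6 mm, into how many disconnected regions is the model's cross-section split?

At z = 11.6 mm: the r=12 sphere contributes a regular 24-gon of circumradius √(12²−0.4²) = 11.993. The result has 1 disconnected region.

1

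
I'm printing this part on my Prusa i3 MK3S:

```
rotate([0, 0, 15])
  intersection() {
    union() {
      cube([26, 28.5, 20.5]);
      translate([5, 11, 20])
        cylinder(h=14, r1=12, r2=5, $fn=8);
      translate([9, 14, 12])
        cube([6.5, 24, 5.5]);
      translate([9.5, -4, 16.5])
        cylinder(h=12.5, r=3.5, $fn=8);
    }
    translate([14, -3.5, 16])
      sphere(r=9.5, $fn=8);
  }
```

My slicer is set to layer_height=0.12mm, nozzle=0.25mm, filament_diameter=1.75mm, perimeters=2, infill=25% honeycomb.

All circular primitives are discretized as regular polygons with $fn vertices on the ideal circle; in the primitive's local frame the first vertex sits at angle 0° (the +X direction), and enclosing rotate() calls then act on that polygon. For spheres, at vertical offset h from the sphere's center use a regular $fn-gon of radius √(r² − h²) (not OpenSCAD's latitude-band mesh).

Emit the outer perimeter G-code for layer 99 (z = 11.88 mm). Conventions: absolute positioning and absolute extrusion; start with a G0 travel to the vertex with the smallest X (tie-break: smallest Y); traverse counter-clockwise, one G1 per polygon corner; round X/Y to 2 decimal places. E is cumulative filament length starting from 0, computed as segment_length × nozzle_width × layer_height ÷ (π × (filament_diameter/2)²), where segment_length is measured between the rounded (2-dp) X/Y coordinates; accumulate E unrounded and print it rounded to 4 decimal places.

At z = 11.88 mm: the cube is present — its section is the full 26×28.5 rectangle; the cone at (5, 11) does not reach this height (z outside [20, 34]); the cube at (9, 14) is not intersected at this z (z outside [12, 17.5]); the cylinder at (9.5, -4) is not intersected at this z (z outside [16.5, 29]); Taking the union: only the 26×28.5 cube is present, so the union is just that shape — 1 connected region; the r=9.5 sphere at (14, -3.5) contributes a regular 8-gon of circumradius √(9.5²−4.12²) = 8.560; After intersecting: the r=9.5 sphere at (14, -3.5) partially overlaps that combined region; clipping to the common part keeps 48.78 mm² — 1 connected region; (whole slice rotated 15° about Z — lengths, areas and connectivity unchanged). The outline is a single polygon with 5 vertices. Extrusion per mm of travel: 0.25 × 0.12 / (π × 0.875²) = 0.012473. Accumulating E over each segment gives final E = 0.4098.

G0 X6.65 Y1.78 Z11.88
G1 X20.39 Y5.46 E0.1774
G1 X18.71 Y7.66 E0.2119
G1 X12.21 Y8.51 E0.2937
G1 X7.02 Y4.52 E0.3754
G1 X6.65 Y1.78 E0.4098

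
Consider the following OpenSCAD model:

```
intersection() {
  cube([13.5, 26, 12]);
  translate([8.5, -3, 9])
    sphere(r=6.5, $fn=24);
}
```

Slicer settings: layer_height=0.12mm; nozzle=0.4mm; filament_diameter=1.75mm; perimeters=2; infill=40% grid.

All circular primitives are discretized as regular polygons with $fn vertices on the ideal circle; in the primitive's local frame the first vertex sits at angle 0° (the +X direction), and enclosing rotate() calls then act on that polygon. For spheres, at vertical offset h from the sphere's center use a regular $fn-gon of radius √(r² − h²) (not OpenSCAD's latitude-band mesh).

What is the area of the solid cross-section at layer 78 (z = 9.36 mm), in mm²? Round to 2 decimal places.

At z = 9.36 mm: the cube (footprint 13.5×26) is included at this height (area 351.00 mm²); the r=6.5 sphere at (8.5, -3) contributes a regular 24-gon of circumradius √(6.5²−0.36²) = 6.490 (area = (24/2)·6.490²·sin(360°/24) = 130.82 mm²); Taking the intersection: the r=6.5 sphere at (8.5, -3) partially overlaps the 13.5×26 cube; clipping to the common part keeps 27.73 mm² — area = 27.73 mm². Overall, the cross-section is a single solid region. Net area = 27.73 mm².

27.73 mm²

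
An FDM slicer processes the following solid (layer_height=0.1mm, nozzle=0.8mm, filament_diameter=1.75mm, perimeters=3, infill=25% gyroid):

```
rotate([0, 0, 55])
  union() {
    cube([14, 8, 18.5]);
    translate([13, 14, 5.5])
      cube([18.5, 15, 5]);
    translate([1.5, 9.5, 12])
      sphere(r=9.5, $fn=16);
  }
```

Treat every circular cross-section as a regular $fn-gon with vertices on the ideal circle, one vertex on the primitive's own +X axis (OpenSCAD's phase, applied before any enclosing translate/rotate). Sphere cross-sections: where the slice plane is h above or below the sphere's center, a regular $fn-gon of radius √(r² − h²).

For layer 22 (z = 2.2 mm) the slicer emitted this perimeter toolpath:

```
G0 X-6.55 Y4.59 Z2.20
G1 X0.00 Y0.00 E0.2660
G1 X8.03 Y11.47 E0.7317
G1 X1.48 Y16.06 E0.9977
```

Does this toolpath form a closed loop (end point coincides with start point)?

no

Start point (G0): (-6.55, 4.59). End point (last G1): the path does not return to the start — open.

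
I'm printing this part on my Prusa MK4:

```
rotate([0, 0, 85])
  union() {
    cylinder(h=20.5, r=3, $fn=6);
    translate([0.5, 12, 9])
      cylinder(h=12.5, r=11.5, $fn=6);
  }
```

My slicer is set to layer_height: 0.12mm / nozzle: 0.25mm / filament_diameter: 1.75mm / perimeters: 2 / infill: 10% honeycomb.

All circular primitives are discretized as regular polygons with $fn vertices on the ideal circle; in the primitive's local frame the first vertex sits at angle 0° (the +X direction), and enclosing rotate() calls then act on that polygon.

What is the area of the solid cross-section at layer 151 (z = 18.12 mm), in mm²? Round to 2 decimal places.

At z = 18.12 mm: the r=3 cylinder contributes a regular 6-gon of circumradius 3 (area = (6/2)·3.000²·sin(360°/6) = 23.38 mm²); the r=11.5 cylinder at (0.5, 12) contributes a regular 6-gon of circumradius 11.5 (area = (6/2)·11.500²·sin(360°/6) = 343.60 mm²); Merging all regions: the regions partially overlap — summed areas 366.98 mm² minus the doubly-counted overlap 1.85 mm² gives 365.13 mm² — area = 365.13 mm²; (rotated 85° about Z; rotation is an isometry so areas/perimeters/island counts are preserved). Overall, the cross-section is a single solid region. Net area = 365.13 mm².

365.13 mm²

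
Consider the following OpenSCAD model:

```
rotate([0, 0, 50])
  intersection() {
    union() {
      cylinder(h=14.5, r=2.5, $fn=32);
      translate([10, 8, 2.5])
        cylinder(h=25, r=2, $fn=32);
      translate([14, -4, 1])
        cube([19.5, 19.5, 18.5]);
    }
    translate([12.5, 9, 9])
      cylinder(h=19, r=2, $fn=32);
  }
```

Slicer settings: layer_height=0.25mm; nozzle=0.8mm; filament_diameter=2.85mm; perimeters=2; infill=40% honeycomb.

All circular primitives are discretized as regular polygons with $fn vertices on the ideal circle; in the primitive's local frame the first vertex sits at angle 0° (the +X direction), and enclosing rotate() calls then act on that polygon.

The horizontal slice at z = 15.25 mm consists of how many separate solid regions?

At z = 15.25 mm: the cylinder is not intersected at this z (z outside [0, 14.5]); the r=2 cylinder at (10, 8) contributes a regular 32-gon of circumradius 2; the cube at (14, -4) is present — its section is the full 19.5×19.5 rectangle; Combining (union): the 2 present regions are separate (no shared area or edge), so areas and boundary lengths simply add and each stays a separate island — 2 connected regions; the cylinder at (12.5, 9): section is a regular 32-gon, circumradius r=2; Taking the intersection: the r=2 cylinder at (12.5, 9) partially overlaps the result so far; clipping to the common part keeps 3.52 mm² — 2 connected regions; (rotated 50° about Z; rotation is an isometry so areas/perimeters/island counts are preserved). The result has 2 disconnected regions.

2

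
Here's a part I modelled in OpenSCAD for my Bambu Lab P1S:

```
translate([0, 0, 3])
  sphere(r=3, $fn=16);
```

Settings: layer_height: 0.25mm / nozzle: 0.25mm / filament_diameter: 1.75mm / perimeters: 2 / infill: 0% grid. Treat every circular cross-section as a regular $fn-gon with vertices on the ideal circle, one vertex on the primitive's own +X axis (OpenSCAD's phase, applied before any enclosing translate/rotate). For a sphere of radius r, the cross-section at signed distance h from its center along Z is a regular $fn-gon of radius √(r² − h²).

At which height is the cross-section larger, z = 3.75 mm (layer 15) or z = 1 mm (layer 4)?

layer 15 (z = 3.75 mm)

Layer 15 (z = 3.75): the r=3 sphere slices to a regular 16-gon of circumradius 2.905 (√(r²−h²) with h=0.75 from center) (area = (16/2)·2.905²·sin(360°/16) = 25.83 mm²). So its area = 25.83 mm². Layer 4 (z = 1): the r=3 sphere contributes a regular 16-gon of circumradius √(3²−2²) = 2.236 (area = (16/2)·2.236²·sin(360°/16) = 15.31 mm²). So its area = 15.31 mm². Layer 15 is larger (25.83 vs 15.31 mm²).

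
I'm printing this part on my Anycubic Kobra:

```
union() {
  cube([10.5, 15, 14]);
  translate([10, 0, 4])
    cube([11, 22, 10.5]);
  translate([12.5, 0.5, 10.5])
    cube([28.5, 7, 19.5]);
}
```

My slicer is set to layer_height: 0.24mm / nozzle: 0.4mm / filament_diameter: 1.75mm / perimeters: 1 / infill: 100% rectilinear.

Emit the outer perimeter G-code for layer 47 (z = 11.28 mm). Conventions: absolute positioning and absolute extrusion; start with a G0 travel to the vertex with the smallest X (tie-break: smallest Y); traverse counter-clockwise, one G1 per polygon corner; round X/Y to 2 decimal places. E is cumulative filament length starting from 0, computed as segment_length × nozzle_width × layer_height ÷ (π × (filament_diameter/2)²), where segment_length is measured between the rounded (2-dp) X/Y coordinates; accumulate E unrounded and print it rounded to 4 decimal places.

G0 X0.00 Y0.00 Z11.28
G1 X21.00 Y0.00 E0.8382
G1 X21.00 Y0.50 E0.8581
G1 X41.00 Y0.50 E1.6564
G1 X41.00 Y7.50 E1.9357
G1 X21.00 Y7.50 E2.7340
G1 X21.00 Y22.00 E3.3127
G1 X10.00 Y22.00 E3.7517
G1 X10.00 Y15.00 E4.0311
G1 X0.00 Y15.00 E4.4302
G1 X0.00 Y0.00 E5.0289

At z = 11.28 mm: the cube is present — its section is the full 10.5×15 rectangle; the cube at (10, 0) is present — its section is the full 11×22 rectangle; the 28.5×7 cube at (12.5, 0.5) contributes its full rectangle; Merging all regions: the regions partially overlap (shared area 67.00 mm²), so overlapping operands fuse into one piece — 1 connected region. The outline is a single polygon with 10 vertices. Extrusion per mm of travel: 0.4 × 0.24 / (π × 0.875²) = 0.039912. Accumulating E over each segment gives final E = 5.0289.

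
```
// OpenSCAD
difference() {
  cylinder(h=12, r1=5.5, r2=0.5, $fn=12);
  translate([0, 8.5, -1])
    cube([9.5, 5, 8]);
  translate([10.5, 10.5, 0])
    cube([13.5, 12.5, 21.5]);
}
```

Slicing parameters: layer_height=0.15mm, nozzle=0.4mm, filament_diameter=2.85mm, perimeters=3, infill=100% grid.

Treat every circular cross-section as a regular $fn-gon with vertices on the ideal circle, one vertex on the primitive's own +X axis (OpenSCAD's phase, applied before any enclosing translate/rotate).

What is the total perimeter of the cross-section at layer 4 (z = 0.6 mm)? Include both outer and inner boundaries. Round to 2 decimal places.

32.61 mm

At z = 0.6 mm: the cone contributes a regular 12-gon of circumradius 5.250 (interpolated between r1=5.5 and r2=0.5 at t=0.050) (perimeter = 2·12·5.250·sin(180°/12) = 32.61 mm); the cube at (0, 8.5) (footprint 9.5×5) is included at this height (perimeter 29.00 mm); the 13.5×12.5 cube at (10.5, 10.5) contributes its full rectangle (perimeter 52.00 mm); After the difference (first − rest): starting from the cone, the 9.5×5 cube at (0, 8.5) misses the remaining region (no effect); the 13.5×12.5 cube at (10.5, 10.5) misses the remaining region (no effect) — boundary = 32.61 mm. Overall, the cross-section is a single solid region. Total boundary length (outer) = 32.61 mm.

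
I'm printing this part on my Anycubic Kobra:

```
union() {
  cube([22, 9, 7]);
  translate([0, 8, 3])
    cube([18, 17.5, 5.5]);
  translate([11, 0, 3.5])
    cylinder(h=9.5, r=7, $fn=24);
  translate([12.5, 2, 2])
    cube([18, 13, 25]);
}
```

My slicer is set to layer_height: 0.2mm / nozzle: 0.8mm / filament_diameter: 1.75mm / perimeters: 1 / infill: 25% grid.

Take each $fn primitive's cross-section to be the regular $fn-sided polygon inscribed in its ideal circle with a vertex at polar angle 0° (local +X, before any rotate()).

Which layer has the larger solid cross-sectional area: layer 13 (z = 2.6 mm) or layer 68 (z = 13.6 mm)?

Layer 13 (z = 2.6): the 22×9 cube contributes its full rectangle (area 198.00 mm²); the cube at (0, 8) does not reach this height (z outside [3, 8.5]); the cylinder at (11, 0) is absent (z outside [3.5, 13]); the 18×13 cube at (12.5, 2) contributes its full rectangle (area 234.00 mm²); Merging all regions: the regions partially overlap — summed areas 432.00 mm² minus the doubly-counted overlap 66.50 mm² gives 365.50 mm² — area = 365.50 mm². So its area = 365.50 mm². Layer 68 (z = 13.6): the cube is not intersected at this z (z outside [0, 7]); the cube at (0, 8) is absent (z outside [3, 8.5]); the cylinder at (11, 0) does not reach this height (z outside [3.5, 13]); the cube at (12.5, 2) is present — its section is the full 18×13 rectangle (area 234.00 mm²); Taking the union: only the 18×13 cube at (12.5, 2) is present, so the union is just that shape — area = 234.00 mm². So its area = 234.00 mm². Layer 13 is larger (365.50 vs 234.00 mm²).

layer 13 (z = 2.6 mm)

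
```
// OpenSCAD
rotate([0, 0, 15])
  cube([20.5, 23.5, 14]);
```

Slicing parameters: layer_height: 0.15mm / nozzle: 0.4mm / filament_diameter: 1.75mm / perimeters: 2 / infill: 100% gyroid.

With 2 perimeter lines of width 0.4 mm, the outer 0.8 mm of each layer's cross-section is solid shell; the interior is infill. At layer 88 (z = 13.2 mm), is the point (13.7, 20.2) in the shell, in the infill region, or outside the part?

At z = 13.2 mm: the 20.5×23.5 cube contributes its full rectangle; (rotated 15° about Z; rotation is an isometry so areas/perimeters/island counts are preserved). Overall, the cross-section is a single solid region. Undo the 15° rotation: the query point maps to (18.461, 15.966) in the un-rotated model frame. The nearest boundary edge runs (20.50, 0.00)→(20.50, 23.50); distance from the point to it = 2.04 mm. The point is inside the cross-section and 2.04 mm from the nearest boundary — more than the 0.8 mm shell width (2 × 0.4), so it's in the infill interior.

infill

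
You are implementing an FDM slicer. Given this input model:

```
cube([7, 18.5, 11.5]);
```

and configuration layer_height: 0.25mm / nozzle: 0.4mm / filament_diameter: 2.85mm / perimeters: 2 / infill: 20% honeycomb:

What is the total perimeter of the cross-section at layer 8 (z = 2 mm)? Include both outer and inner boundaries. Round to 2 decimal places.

At z = 2 mm: the cube (footprint 7×18.5) is included at this height (perimeter 51.00 mm). Overall, the cross-section is a single solid region. Total boundary length (outer) = 51.00 mm.

51.00 mm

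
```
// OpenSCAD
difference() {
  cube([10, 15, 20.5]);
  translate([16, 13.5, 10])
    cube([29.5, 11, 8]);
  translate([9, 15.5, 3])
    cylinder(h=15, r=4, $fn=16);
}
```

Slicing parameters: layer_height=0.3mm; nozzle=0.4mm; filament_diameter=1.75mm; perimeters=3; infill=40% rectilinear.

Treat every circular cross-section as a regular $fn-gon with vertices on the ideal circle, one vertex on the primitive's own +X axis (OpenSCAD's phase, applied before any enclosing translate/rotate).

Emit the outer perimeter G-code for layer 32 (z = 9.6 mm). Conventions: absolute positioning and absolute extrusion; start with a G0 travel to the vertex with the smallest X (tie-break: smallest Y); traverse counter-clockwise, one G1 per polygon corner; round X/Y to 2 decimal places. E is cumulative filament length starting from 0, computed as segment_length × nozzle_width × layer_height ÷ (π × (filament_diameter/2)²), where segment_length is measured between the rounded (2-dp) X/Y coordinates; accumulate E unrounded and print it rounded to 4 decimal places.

G0 X0.00 Y0.00 Z9.60
G1 X10.00 Y0.00 E0.4989
G1 X10.00 Y11.70 E1.0826
G1 X9.00 Y11.50 E1.1335
G1 X7.47 Y11.80 E1.2113
G1 X6.17 Y12.67 E1.2893
G1 X5.30 Y13.97 E1.3674
G1 X5.10 Y15.00 E1.4197
G1 X0.00 Y15.00 E1.6742
G1 X0.00 Y0.00 E2.4225

At z = 9.6 mm: the cube (footprint 10×15) is included at this height; the cube at (16, 13.5) is absent (z outside [10, 18]); the r=4 cylinder at (9, 15.5) contributes a regular 16-gon of circumradius 4; Subtracting the remaining from the first: starting from the 10×15 cube, the r=4 cylinder at (9, 15.5) partially overlaps it — only the 13.67 mm² overlap (of its 48.98 mm²) is removed, clipping the outline — 1 connected region. The outline is a single polygon with 9 vertices. Extrusion per mm of travel: 0.4 × 0.3 / (π × 0.875²) = 0.049890. Accumulating E over each segment gives final E = 2.4225.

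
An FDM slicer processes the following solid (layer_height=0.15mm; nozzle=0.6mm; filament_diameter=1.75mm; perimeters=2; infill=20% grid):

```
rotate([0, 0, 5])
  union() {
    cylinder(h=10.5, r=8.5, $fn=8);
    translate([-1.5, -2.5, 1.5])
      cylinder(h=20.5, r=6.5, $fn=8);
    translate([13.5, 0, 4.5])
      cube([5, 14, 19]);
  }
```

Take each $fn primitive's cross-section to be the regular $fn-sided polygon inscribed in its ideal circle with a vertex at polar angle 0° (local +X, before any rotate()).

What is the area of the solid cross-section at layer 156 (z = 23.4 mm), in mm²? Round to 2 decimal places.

At z = 23.4 mm: the cylinder is absent (z outside [0, 10.5]); the cylinder at (-1.5, -2.5) is not intersected at this z (z outside [1.5, 22]); the cube at (13.5, 0) (footprint 5×14) is included at this height (area 70.00 mm²); Merging all regions: only the 5×14 cube at (13.5, 0) is present, so the union is just that shape — area = 70.00 mm²; (rotated 5° about Z; rotation is an isometry so areas/perimeters/island counts are preserved). Overall, the cross-section is a single solid region. Net area = 70.00 mm².

70.00 mm²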